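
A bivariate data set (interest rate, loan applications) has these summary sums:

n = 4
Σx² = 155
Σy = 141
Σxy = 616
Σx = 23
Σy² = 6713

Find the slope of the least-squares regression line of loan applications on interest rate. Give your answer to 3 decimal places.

-8.560

Sxx = Σx² − (Σx)²/n = 155 − 132.25 = 22.75
Sxy = Σxy − (Σx)(Σy)/n = 616 − 810.75 = -194.75
b = Sxy/Sxx = -194.75/22.75 = -8.560440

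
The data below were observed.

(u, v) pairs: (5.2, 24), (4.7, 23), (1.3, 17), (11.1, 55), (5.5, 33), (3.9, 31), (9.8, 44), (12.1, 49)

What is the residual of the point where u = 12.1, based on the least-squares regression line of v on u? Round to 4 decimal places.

n = 8, Σx = 53.6, Σy = 276, Σxy = 2192, Σx² = 461.94
Sxx = Σx² − (Σx)²/n = 461.94 − 359.12 = 102.82
Sxy = Σxy − (Σx)(Σy)/n = 2192 − 1849.2 = 342.8
b = Sxy/Sxx = 342.8/102.82 = 3.333982
a = ȳ − b·x̄ = 34.5 − 3.333982·6.7 = 12.162323
ŷ(12.1) = 12.162323 + 3.333982·12.1 = 52.503501
residual = y − ŷ = 49 − 52.503501 = -3.503501

-3.5035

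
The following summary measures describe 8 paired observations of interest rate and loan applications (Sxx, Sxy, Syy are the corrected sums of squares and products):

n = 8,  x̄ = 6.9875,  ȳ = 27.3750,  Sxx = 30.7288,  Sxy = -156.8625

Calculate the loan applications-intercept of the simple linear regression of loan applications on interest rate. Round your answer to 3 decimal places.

b = Sxy/Sxx = -156.8625/30.7288 = -5.104739
a = ȳ − b·x̄ = 27.375 − (-5.104739)·6.9875 = 63.044363

63.044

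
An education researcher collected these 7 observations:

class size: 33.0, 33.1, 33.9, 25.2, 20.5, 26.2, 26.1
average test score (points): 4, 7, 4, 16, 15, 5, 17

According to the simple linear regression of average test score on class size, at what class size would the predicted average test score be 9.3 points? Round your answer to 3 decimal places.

28.752

n = 7, Σx = 198, Σy = 68, Σxy = 1784.7, Σx² = 5756.76
Sxx = Σx² − (Σx)²/n = 5756.76 − 5600.571429 = 156.188571
Sxy = Σxy − (Σx)(Σy)/n = 1784.7 − 1923.428571 = -138.728571
b = Sxy/Sxx = -138.728571/156.188571 = -0.888212
a = ȳ − b·x̄ = 9.714286 − (-0.888212)·28.285714 = 34.837998
Set a + b·x = 9.3: x = (9.3 − 34.837998) / (-0.888212) = 28.752141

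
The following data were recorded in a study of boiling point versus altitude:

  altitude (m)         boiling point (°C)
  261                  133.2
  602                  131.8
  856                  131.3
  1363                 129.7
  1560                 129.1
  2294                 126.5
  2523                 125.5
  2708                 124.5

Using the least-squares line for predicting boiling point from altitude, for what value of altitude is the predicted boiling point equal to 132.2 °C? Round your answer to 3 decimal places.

n = 8, Σx = 12167, Σy = 1031.6, Σxy = 1548652.2, Σx² = 24415859
Sxx = Σx² − (Σx)²/n = 24415859 − 18504486.125 = 5911372.875
Sxy = Σxy − (Σx)(Σy)/n = 1548652.2 − 1568934.65 = -20282.45
b = Sxy/Sxx = -20282.45/5911372.875 = -0.003431
a = ȳ − b·x̄ = 128.95 − (-0.003431)·1520.875 = 134.168258
Set a + b·x = 132.2: x = (132.2 − 134.168258) / (-0.003431) = 573.654036

573.654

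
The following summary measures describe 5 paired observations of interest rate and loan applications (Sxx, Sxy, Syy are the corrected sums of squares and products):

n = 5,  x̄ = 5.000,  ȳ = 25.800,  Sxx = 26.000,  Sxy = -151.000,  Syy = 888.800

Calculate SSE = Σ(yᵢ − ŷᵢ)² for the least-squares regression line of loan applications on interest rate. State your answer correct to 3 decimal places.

b = Sxy/Sxx = -151/26 = -5.807692
SSE = Syy − b·Sxy = 888.8 − (-5.807692)·(-151) = 11.838462

11.838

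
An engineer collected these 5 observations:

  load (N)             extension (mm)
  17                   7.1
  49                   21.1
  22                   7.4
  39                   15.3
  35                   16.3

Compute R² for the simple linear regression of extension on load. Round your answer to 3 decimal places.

0.957

n = 5, Σx = 162, Σy = 67.2, Σxy = 2484.6, Σx² = 5920, Σy² = 1050.16
Sxx = Σx² − (Σx)²/n = 5920 − 5248.8 = 671.2
Sxy = Σxy − (Σx)(Σy)/n = 2484.6 − 2177.28 = 307.32
Syy = Σy² − (Σy)²/n = 1050.16 − 903.168 = 146.992
R² = Sxy²/(Sxx·Syy) = (307.32)²/(671.2·146.992) = 0.957273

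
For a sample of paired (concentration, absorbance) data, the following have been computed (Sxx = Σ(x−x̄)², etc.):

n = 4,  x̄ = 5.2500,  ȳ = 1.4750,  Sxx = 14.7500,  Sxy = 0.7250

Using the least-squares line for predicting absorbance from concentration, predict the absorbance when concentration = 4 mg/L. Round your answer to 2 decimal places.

1.41

b = Sxy/Sxx = 0.725/14.75 = 0.049153
a = ȳ − b·x̄ = 1.475 − 0.049153·5.25 = 1.216949
ŷ(4) = a + b·4 = 1.216949 + 0.049153·4 = 1.413559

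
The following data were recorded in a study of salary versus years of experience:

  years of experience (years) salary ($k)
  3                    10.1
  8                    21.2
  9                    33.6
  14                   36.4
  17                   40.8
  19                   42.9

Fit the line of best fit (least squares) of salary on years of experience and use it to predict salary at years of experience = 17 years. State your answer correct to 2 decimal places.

41.37

n = 6, Σx = 70, Σy = 185, Σxy = 2520.6, Σx² = 1000
Sxx = Σx² − (Σx)²/n = 1000 − 816.666667 = 183.333333
Sxy = Σxy − (Σx)(Σy)/n = 2520.6 − 2158.333333 = 362.266667
b = Sxy/Sxx = 362.266667/183.333333 = 1.976
a = ȳ − b·x̄ = 30.833333 − 1.976·11.666667 = 7.78
ŷ(17) = a + b·17 = 7.78 + 1.976·17 = 41.372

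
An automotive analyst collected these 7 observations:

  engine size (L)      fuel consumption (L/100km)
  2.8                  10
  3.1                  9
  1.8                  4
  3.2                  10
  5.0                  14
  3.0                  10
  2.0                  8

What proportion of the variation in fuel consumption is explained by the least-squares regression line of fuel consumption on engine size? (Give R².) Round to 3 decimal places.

n = 7, Σx = 20.9, Σy = 65, Σxy = 211.1, Σx² = 68.93, Σy² = 657
Sxx = Σx² − (Σx)²/n = 68.93 − 62.401429 = 6.528571
Sxy = Σxy − (Σx)(Σy)/n = 211.1 − 194.071429 = 17.028571
Syy = Σy² − (Σy)²/n = 657 − 603.571429 = 53.428571
R² = Sxy²/(Sxx·Syy) = (17.028571)²/(6.528571·53.428571) = 0.831313

0.831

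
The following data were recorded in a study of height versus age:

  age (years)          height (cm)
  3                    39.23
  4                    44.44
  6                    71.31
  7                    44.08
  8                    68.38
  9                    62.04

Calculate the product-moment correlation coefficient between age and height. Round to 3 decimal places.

n = 6, Σx = 37, Σy = 329.48, Σxy = 2137.27, Σx² = 255, Σy² = 19066.855
Sxx = Σx² − (Σx)²/n = 255 − 228.166667 = 26.833333
Sxy = Σxy − (Σx)(Σy)/n = 2137.27 − 2031.793333 = 105.476667
Syy = Σy² − (Σy)²/n = 19066.855 − 18092.845067 = 974.009933
r = Sxy/√(Sxx·Syy) = 105.476667/√(26135.933211) = 105.476667/161.666116 = 0.652435

0.652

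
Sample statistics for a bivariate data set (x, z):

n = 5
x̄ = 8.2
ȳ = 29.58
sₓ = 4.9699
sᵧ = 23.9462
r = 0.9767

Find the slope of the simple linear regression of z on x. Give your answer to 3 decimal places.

b = r · sᵧ/sₓ = 0.9767 · 23.9462/4.9699 = 4.705981

4.706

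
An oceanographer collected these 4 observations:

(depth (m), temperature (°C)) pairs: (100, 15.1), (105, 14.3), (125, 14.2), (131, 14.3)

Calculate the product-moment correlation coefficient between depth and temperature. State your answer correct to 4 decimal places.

n = 4, Σx = 461, Σy = 57.9, Σxy = 6659.8, Σx² = 53811, Σy² = 838.63
Sxx = Σx² − (Σx)²/n = 53811 − 53130.25 = 680.75
Sxy = Σxy − (Σx)(Σy)/n = 6659.8 − 6672.975 = -13.175
Syy = Σy² − (Σy)²/n = 838.63 − 838.1025 = 0.5275
r = Sxy/√(Sxx·Syy) = -13.175/√(359.095625) = -13.175/18.949819 = -0.695257

-0.6953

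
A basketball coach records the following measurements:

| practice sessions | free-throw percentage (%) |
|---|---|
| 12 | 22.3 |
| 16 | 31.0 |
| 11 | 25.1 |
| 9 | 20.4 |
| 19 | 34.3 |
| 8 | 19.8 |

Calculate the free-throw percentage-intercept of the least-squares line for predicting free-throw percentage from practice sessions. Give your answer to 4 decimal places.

8.4233

n = 6, Σx = 75, Σy = 152.9, Σxy = 2033.4, Σx² = 1027
Sxx = Σx² − (Σx)²/n = 1027 − 937.5 = 89.5
Sxy = Σxy − (Σx)(Σy)/n = 2033.4 − 1911.25 = 122.15
b = Sxy/Sxx = 122.15/89.5 = 1.364804
a = ȳ − b·x̄ = 25.483333 − 1.364804·12.5 = 8.423277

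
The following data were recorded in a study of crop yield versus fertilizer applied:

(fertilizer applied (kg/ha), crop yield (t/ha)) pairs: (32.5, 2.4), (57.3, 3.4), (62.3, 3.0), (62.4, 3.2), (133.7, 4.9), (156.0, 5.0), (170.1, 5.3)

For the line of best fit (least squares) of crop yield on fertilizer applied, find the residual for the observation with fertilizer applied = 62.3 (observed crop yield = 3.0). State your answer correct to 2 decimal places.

-0.19

n = 7, Σx = 674.3, Σy = 27.2, Σxy = 2996.06, Σx² = 83260.29
Sxx = Σx² − (Σx)²/n = 83260.29 − 64954.355714 = 18305.934286
Sxy = Σxy − (Σx)(Σy)/n = 2996.06 − 2620.137143 = 375.922857
b = Sxy/Sxx = 375.922857/18305.934286 = 0.020536
a = ȳ − b·x̄ = 3.885714 − 0.020536·96.328571 = 1.907552
ŷ(62.3) = 1.907552 + 0.020536·62.3 = 3.186918
residual = y − ŷ = 3.0 − 3.186918 = -0.186918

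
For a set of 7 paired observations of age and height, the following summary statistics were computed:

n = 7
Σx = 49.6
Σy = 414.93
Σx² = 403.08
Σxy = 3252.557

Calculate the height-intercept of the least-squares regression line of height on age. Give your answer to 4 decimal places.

Sxx = Σx² − (Σx)²/n = 403.08 − 351.451429 = 51.628571
Sxy = Σxy − (Σx)(Σy)/n = 3252.557 − 2940.075429 = 312.481571
b = Sxy/Sxx = 312.481571/51.628571 = 6.052493
a = ȳ − b·x̄ = 59.275714 − 6.052493·7.085714 = 16.389478

16.3895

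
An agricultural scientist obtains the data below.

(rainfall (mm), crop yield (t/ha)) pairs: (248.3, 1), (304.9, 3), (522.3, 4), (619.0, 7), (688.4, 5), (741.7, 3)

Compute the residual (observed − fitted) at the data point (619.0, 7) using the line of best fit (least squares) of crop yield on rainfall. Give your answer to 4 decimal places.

n = 6, Σx = 3124.6, Σy = 23, Σxy = 13252.3, Σx² = 1834588.64
Sxx = Σx² − (Σx)²/n = 1834588.64 − 1627187.526667 = 207401.113333
Sxy = Σxy − (Σx)(Σy)/n = 13252.3 − 11977.633333 = 1274.666667
b = Sxy/Sxx = 1274.666667/207401.113333 = 0.006146
a = ȳ − b·x̄ = 3.833333 − 0.006146·520.766667 = 0.632753
ŷ(619.0) = 0.632753 + 0.006146·619 = 4.437066
residual = y − ŷ = 7 − 4.437066 = 2.562934

2.5629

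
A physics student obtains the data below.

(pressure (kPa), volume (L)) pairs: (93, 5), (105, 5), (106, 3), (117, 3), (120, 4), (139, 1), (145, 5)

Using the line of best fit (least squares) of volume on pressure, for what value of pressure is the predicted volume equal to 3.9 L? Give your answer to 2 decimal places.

n = 7, Σx = 825, Σy = 26, Σxy = 3003, Σx² = 99345
Sxx = Σx² − (Σx)²/n = 99345 − 97232.142857 = 2112.857143
Sxy = Σxy − (Σx)(Σy)/n = 3003 − 3064.285714 = -61.285714
b = Sxy/Sxx = -61.285714/2112.857143 = -0.029006
a = ȳ − b·x̄ = 3.714286 − (-0.029006)·117.857143 = 7.132860
Set a + b·x = 3.9: x = (3.9 − 7.132860) / (-0.029006) = 111.454545

111.45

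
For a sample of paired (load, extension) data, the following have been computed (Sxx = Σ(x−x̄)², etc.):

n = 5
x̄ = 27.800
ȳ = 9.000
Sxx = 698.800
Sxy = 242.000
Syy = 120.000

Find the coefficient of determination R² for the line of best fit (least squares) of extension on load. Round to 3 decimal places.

0.698

R² = Sxy²/(Sxx·Syy) = (242)²/(698.8·120) = 0.698388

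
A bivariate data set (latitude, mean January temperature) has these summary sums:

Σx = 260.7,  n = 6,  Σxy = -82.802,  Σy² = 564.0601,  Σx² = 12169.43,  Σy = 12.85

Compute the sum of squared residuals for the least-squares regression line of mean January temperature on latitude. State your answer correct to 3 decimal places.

Sxx = Σx² − (Σx)²/n = 12169.43 − 11327.415 = 842.015
Sxy = Σxy − (Σx)(Σy)/n = -82.802 − 558.3325 = -641.1345
Syy = Σy² − (Σy)²/n = 564.0601 − 27.520417 = 536.539683
b = Sxy/Sxx = -641.1345/842.015 = -0.761429
SSE = Syy − b·Sxy = 536.539683 − (-0.761429)·(-641.1345) = 48.361388

48.361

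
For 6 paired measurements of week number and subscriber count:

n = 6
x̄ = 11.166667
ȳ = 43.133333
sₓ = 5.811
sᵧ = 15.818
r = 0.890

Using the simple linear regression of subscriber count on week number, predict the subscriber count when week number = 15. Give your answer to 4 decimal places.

b = r · sᵧ/sₓ = 0.89 · 15.818/5.811 = 2.422650
a = ȳ − b·x̄ = 43.133333 − 2.422650·11.166667 = 16.080406
ŷ(15) = a + b·15 = 16.080406 + 2.422650·15 = 52.420158

52.4202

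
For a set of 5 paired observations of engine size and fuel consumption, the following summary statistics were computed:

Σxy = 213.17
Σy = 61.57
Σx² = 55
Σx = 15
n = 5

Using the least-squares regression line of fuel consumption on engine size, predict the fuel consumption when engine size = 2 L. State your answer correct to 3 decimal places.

9.468

Sxx = Σx² − (Σx)²/n = 55 − 45 = 10
Sxy = Σxy − (Σx)(Σy)/n = 213.17 − 184.71 = 28.46
b = Sxy/Sxx = 28.46/10 = 2.846
a = ȳ − b·x̄ = 12.314 − 2.846·3 = 3.776
ŷ(2) = a + b·2 = 3.776 + 2.846·2 = 9.468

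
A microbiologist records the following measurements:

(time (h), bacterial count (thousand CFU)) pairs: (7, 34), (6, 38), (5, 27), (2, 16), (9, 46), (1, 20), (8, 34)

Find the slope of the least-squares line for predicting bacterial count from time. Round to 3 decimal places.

3.199

n = 7, Σx = 38, Σy = 215, Σxy = 1339, Σx² = 260
Sxx = Σx² − (Σx)²/n = 260 − 206.285714 = 53.714286
Sxy = Σxy − (Σx)(Σy)/n = 1339 − 1167.142857 = 171.857143
b = Sxy/Sxx = 171.857143/53.714286 = 3.199468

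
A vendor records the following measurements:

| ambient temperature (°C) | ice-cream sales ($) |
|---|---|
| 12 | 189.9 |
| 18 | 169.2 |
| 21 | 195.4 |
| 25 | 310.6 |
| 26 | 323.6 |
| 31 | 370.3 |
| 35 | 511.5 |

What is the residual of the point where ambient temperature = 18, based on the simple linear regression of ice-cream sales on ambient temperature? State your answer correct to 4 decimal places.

-39.2857

n = 7, Σx = 168, Σy = 2070.5, Σxy = 54988.2, Σx² = 4396
Sxx = Σx² − (Σx)²/n = 4396 − 4032 = 364
Sxy = Σxy − (Σx)(Σy)/n = 54988.2 − 49692 = 5296.2
b = Sxy/Sxx = 5296.2/364 = 14.55
a = ȳ − b·x̄ = 295.785714 − 14.55·24 = -53.414286
ŷ(18) = -53.414286 + 14.55·18 = 208.485714
residual = y − ŷ = 169.2 − 208.485714 = -39.285714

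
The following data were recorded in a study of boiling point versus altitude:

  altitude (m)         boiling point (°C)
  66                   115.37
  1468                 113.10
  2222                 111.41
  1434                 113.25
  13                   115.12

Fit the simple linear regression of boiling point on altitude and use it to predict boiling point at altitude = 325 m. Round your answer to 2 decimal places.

114.84

n = 5, Σx = 5203, Σy = 568.25, Σxy = 585095.3, Σx² = 9153189
Sxx = Σx² − (Σx)²/n = 9153189 − 5414241.8 = 3738947.2
Sxy = Σxy − (Σx)(Σy)/n = 585095.3 − 591320.95 = -6225.65
b = Sxy/Sxx = -6225.65/3738947.2 = -0.001665
a = ȳ − b·x̄ = 113.65 − (-0.001665)·1040.6 = 115.382683
ŷ(325) = a + b·325 = 115.382683 + (-0.001665)·325 = 114.841532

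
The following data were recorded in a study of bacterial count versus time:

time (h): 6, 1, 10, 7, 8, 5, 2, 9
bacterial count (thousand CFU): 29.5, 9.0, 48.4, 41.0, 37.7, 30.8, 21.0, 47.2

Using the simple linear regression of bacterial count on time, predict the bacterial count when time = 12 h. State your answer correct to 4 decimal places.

57.3917

n = 8, Σx = 48, Σy = 264.6, Σxy = 1879.4, Σx² = 360
Sxx = Σx² − (Σx)²/n = 360 − 288 = 72
Sxy = Σxy − (Σx)(Σy)/n = 1879.4 − 1587.6 = 291.8
b = Sxy/Sxx = 291.8/72 = 4.052778
a = ȳ − b·x̄ = 33.075 − 4.052778·6 = 8.758333
ŷ(12) = a + b·12 = 8.758333 + 4.052778·12 = 57.391667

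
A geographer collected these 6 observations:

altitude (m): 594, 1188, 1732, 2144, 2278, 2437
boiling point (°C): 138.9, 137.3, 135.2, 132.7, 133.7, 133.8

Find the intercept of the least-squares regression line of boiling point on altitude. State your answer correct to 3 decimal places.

n = 6, Σx = 10373, Σy = 811.6, Σxy = 1394933.4, Σx² = 20488993
Sxx = Σx² − (Σx)²/n = 20488993 − 17933188.166667 = 2555804.833333
Sxy = Σxy − (Σx)(Σy)/n = 1394933.4 − 1403121.133333 = -8187.733333
b = Sxy/Sxx = -8187.733333/2555804.833333 = -0.003204
a = ȳ − b·x̄ = 135.266667 − (-0.003204)·1728.833333 = 140.805128

140.805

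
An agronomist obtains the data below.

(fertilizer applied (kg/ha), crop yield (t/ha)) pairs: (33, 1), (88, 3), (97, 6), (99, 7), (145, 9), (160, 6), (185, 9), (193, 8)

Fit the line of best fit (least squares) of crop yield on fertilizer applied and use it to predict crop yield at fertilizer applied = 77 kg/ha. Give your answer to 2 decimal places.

4.03

n = 8, Σx = 1000, Σy = 49, Σxy = 7046, Σx² = 146142
Sxx = Σx² − (Σx)²/n = 146142 − 125000 = 21142
Sxy = Σxy − (Σx)(Σy)/n = 7046 − 6125 = 921
b = Sxy/Sxx = 921/21142 = 0.043563
a = ȳ − b·x̄ = 6.125 − 0.043563·125 = 0.679678
ŷ(77) = a + b·77 = 0.679678 + 0.043563·77 = 4.033996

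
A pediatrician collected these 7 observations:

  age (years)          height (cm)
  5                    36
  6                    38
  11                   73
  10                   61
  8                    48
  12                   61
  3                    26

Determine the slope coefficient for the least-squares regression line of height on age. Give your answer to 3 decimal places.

n = 7, Σx = 55, Σy = 343, Σxy = 3015, Σx² = 499
Sxx = Σx² − (Σx)²/n = 499 − 432.142857 = 66.857143
Sxy = Σxy − (Σx)(Σy)/n = 3015 − 2695 = 320
b = Sxy/Sxx = 320/66.857143 = 4.786325

4.786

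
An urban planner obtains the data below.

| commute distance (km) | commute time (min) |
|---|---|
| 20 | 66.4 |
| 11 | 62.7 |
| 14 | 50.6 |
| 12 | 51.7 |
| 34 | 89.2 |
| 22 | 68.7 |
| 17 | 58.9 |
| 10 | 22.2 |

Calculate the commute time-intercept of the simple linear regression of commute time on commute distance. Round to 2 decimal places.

n = 8, Σx = 140, Σy = 470.4, Σxy = 9114, Σx² = 2890
Sxx = Σx² − (Σx)²/n = 2890 − 2450 = 440
Sxy = Σxy − (Σx)(Σy)/n = 9114 − 8232 = 882
b = Sxy/Sxx = 882/440 = 2.004545
a = ȳ − b·x̄ = 58.8 − 2.004545·17.5 = 23.720455

23.72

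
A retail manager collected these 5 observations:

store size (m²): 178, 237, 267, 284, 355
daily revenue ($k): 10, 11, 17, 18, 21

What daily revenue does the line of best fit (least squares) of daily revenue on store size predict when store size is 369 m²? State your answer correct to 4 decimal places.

22.5650

n = 5, Σx = 1321, Σy = 77, Σxy = 21493, Σx² = 365823
Sxx = Σx² − (Σx)²/n = 365823 − 349008.2 = 16814.8
Sxy = Σxy − (Σx)(Σy)/n = 21493 − 20343.4 = 1149.6
b = Sxy/Sxx = 1149.6/16814.8 = 0.068368
a = ȳ − b·x̄ = 15.4 − 0.068368·264.2 = -2.662916
ŷ(369) = a + b·369 = -2.662916 + 0.068368·369 = 22.565002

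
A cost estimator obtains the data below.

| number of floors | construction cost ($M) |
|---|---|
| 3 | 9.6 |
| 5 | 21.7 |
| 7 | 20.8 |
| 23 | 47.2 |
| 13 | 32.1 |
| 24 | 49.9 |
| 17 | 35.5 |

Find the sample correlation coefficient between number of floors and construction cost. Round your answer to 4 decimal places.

0.9826

n = 7, Σx = 92, Σy = 216.8, Σxy = 3586.9, Σx² = 1646, Σy² = 8004.2
Sxx = Σx² − (Σx)²/n = 1646 − 1209.142857 = 436.857143
Sxy = Σxy − (Σx)(Σy)/n = 3586.9 − 2849.371429 = 737.528571
Syy = Σy² − (Σy)²/n = 8004.2 − 6714.605714 = 1289.594286
r = Sxy/√(Sxx·Syy) = 737.528571/√(563368.475102) = 737.528571/750.578760 = 0.982613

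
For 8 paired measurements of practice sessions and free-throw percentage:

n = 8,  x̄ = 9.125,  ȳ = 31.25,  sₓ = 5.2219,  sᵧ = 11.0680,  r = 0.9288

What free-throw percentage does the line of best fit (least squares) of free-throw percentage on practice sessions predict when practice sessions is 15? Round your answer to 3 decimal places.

b = r · sᵧ/sₓ = 0.9288 · 11.068/5.2219 = 1.968624
a = ȳ − b·x̄ = 31.25 − 1.968624·9.125 = 13.286305
ŷ(15) = a + b·15 = 13.286305 + 1.968624·15 = 42.815667

42.816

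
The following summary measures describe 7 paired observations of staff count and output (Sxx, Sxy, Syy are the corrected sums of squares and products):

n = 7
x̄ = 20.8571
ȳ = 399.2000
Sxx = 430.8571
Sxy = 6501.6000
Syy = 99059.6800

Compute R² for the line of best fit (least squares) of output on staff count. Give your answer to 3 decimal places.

0.990

R² = Sxy²/(Sxx·Syy) = (6501.6)²/(430.8571·99059.68) = 0.990399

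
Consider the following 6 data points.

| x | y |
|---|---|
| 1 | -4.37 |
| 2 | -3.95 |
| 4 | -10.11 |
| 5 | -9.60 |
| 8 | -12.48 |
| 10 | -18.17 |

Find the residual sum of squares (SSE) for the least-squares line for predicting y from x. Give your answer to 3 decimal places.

n = 6, Σx = 30, Σy = -58.68, Σxy = -382.25, Σx² = 210, Σy² = 714.9708
Sxx = Σx² − (Σx)²/n = 210 − 150 = 60
Sxy = Σxy − (Σx)(Σy)/n = -382.25 − (-293.4) = -88.85
Syy = Σy² − (Σy)²/n = 714.9708 − 573.8904 = 141.0804
b = Sxy/Sxx = -88.85/60 = -1.480833
SSE = Syy − b·Sxy = 141.0804 − (-1.480833)·(-88.85) = 9.508358

9.508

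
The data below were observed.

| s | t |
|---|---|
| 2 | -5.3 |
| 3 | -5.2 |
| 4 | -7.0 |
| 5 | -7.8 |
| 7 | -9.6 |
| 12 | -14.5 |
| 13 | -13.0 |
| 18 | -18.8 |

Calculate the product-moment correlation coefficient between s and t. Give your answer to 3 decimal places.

-0.989

n = 8, Σx = 64, Σy = -81.2, Σxy = -841.8, Σx² = 740, Σy² = 989.82
Sxx = Σx² − (Σx)²/n = 740 − 512 = 228
Sxy = Σxy − (Σx)(Σy)/n = -841.8 − (-649.6) = -192.2
Syy = Σy² − (Σy)²/n = 989.82 − 824.18 = 165.64
r = Sxy/√(Sxx·Syy) = -192.2/√(37765.92) = -192.2/194.334557 = -0.989016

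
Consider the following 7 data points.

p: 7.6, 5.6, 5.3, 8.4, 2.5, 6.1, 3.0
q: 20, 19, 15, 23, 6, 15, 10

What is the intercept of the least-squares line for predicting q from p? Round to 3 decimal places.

1.215

n = 7, Σx = 38.5, Σy = 108, Σxy = 667.6, Σx² = 240.23
Sxx = Σx² − (Σx)²/n = 240.23 − 211.75 = 28.48
Sxy = Σxy − (Σx)(Σy)/n = 667.6 − 594 = 73.6
b = Sxy/Sxx = 73.6/28.48 = 2.584270
a = ȳ − b·x̄ = 15.428571 − 2.584270·5.5 = 1.215088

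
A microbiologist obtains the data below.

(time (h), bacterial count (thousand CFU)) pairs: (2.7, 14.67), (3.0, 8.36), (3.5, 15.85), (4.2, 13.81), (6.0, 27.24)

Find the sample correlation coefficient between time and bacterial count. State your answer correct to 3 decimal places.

n = 5, Σx = 19.4, Σy = 79.93, Σxy = 341.606, Σx² = 82.18, Σy² = 1469.0547
Sxx = Σx² − (Σx)²/n = 82.18 − 75.272 = 6.908
Sxy = Σxy − (Σx)(Σy)/n = 341.606 − 310.1284 = 31.4776
Syy = Σy² − (Σy)²/n = 1469.0547 − 1277.76098 = 191.29372
r = Sxy/√(Sxx·Syy) = 31.4776/√(1321.457018) = 31.4776/36.351850 = 0.865915

0.866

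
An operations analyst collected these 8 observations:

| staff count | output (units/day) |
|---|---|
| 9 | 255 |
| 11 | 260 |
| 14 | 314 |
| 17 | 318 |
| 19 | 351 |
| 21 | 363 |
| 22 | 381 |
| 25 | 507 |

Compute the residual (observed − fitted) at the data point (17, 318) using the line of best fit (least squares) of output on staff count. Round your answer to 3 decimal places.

n = 8, Σx = 138, Σy = 2749, Σxy = 50306, Σx² = 2598
Sxx = Σx² − (Σx)²/n = 2598 − 2380.5 = 217.5
Sxy = Σxy − (Σx)(Σy)/n = 50306 − 47420.25 = 2885.75
b = Sxy/Sxx = 2885.75/217.5 = 13.267816
a = ȳ − b·x̄ = 343.625 − 13.267816·17.25 = 114.755172
ŷ(17) = 114.755172 + 13.267816·17 = 340.308046
residual = y − ŷ = 318 − 340.308046 = -22.308046

-22.308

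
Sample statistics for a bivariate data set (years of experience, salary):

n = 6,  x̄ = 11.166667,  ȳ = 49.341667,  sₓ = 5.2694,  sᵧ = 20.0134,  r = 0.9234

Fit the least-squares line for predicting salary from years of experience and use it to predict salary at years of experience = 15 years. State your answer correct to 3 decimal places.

62.786

b = r · sᵧ/sₓ = 0.9234 · 20.0134/5.2694 = 3.507112
a = ȳ − b·x̄ = 49.341667 − 3.507112·11.166667 = 10.178920
ŷ(15) = a + b·15 = 10.178920 + 3.507112·15 = 62.785593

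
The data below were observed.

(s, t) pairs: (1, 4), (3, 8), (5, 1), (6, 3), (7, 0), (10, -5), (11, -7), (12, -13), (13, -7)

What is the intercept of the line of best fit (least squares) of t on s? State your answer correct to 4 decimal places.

n = 9, Σx = 68, Σy = -16, Σxy = -323, Σx² = 654
Sxx = Σx² − (Σx)²/n = 654 − 513.777778 = 140.222222
Sxy = Σxy − (Σx)(Σy)/n = -323 − (-120.888889) = -202.111111
b = Sxy/Sxx = -202.111111/140.222222 = -1.441363
a = ȳ − b·x̄ = -1.777778 − (-1.441363)·7.555556 = 9.112520

9.1125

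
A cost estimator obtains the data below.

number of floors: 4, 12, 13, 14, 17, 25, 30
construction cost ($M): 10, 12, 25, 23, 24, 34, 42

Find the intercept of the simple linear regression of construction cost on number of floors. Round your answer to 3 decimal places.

n = 7, Σx = 115, Σy = 170, Σxy = 3349, Σx² = 2339
Sxx = Σx² − (Σx)²/n = 2339 − 1889.285714 = 449.714286
Sxy = Σxy − (Σx)(Σy)/n = 3349 − 2792.857143 = 556.142857
b = Sxy/Sxx = 556.142857/449.714286 = 1.236658
a = ȳ − b·x̄ = 24.285714 − 1.236658·16.428571 = 3.969187

3.969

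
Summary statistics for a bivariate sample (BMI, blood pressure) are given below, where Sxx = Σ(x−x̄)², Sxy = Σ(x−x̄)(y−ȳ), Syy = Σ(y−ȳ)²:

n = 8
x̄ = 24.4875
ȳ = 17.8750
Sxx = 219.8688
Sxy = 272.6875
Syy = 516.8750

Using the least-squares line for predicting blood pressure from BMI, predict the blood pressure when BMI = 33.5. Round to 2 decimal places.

29.05

b = Sxy/Sxx = 272.6875/219.8688 = 1.240228
a = ȳ − b·x̄ = 17.875 − 1.240228·24.4875 = -12.495090
ŷ(33.5) = a + b·33.5 = -12.495090 + 1.240228·33.5 = 29.052557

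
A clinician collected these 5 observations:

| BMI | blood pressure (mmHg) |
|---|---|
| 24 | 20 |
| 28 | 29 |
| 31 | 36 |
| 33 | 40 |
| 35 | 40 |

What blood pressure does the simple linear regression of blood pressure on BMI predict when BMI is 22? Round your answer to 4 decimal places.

n = 5, Σx = 151, Σy = 165, Σxy = 5128, Σx² = 4635
Sxx = Σx² − (Σx)²/n = 4635 − 4560.2 = 74.8
Sxy = Σxy − (Σx)(Σy)/n = 5128 − 4983 = 145
b = Sxy/Sxx = 145/74.8 = 1.938503
a = ȳ − b·x̄ = 33 − 1.938503·30.2 = -25.542781
ŷ(22) = a + b·22 = -25.542781 + 1.938503·22 = 17.104278

17.1043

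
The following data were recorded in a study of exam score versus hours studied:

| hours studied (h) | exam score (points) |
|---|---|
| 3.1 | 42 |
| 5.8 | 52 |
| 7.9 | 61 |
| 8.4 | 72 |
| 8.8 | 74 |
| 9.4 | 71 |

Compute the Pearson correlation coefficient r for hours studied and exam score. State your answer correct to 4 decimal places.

0.9604

n = 6, Σx = 43.4, Σy = 372, Σxy = 2837.1, Σx² = 342.02, Σy² = 23890
Sxx = Σx² − (Σx)²/n = 342.02 − 313.926667 = 28.093333
Sxy = Σxy − (Σx)(Σy)/n = 2837.1 − 2690.8 = 146.3
Syy = Σy² − (Σy)²/n = 23890 − 23064 = 826
r = Sxy/√(Sxx·Syy) = 146.3/√(23205.093333) = 146.3/152.332181 = 0.960401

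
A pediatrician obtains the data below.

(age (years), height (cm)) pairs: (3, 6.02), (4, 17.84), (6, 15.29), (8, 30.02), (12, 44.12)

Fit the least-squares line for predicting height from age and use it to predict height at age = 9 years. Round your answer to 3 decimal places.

32.176

n = 5, Σx = 33, Σy = 113.29, Σxy = 950.76, Σx² = 269
Sxx = Σx² − (Σx)²/n = 269 − 217.8 = 51.2
Sxy = Σxy − (Σx)(Σy)/n = 950.76 − 747.714 = 203.046
b = Sxy/Sxx = 203.046/51.2 = 3.965742
a = ȳ − b·x̄ = 22.658 − 3.965742·6.6 = -3.515898
ŷ(9) = a + b·9 = -3.515898 + 3.965742·9 = 32.175781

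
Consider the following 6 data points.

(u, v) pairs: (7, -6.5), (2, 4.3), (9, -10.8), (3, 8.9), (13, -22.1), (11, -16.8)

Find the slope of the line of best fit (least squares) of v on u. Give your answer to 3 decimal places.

n = 6, Σx = 45, Σy = -43, Σxy = -579.5, Σx² = 433
Sxx = Σx² − (Σx)²/n = 433 − 337.5 = 95.5
Sxy = Σxy − (Σx)(Σy)/n = -579.5 − (-322.5) = -257
b = Sxy/Sxx = -257/95.5 = -2.691099

-2.691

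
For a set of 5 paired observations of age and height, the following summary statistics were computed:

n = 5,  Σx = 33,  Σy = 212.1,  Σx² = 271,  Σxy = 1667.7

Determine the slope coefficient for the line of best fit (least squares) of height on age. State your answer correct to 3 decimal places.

5.035

Sxx = Σx² − (Σx)²/n = 271 − 217.8 = 53.2
Sxy = Σxy − (Σx)(Σy)/n = 1667.7 − 1399.86 = 267.84
b = Sxy/Sxx = 267.84/53.2 = 5.034586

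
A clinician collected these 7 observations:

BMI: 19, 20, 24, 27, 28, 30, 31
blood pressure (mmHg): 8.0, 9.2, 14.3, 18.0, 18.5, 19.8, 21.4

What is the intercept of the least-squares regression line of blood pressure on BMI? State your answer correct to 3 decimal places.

n = 7, Σx = 179, Σy = 109.2, Σxy = 2940.6, Σx² = 4711
Sxx = Σx² − (Σx)²/n = 4711 − 4577.285714 = 133.714286
Sxy = Σxy − (Σx)(Σy)/n = 2940.6 − 2792.4 = 148.2
b = Sxy/Sxx = 148.2/133.714286 = 1.108333
a = ȳ − b·x̄ = 15.6 − 1.108333·25.571429 = -12.741667

-12.742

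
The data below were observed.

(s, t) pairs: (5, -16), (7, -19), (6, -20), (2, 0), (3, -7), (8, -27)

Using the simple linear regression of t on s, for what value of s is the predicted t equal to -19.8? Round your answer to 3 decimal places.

6.376

n = 6, Σx = 31, Σy = -89, Σxy = -570, Σx² = 187
Sxx = Σx² − (Σx)²/n = 187 − 160.166667 = 26.833333
Sxy = Σxy − (Σx)(Σy)/n = -570 − (-459.833333) = -110.166667
b = Sxy/Sxx = -110.166667/26.833333 = -4.105590
a = ȳ − b·x̄ = -14.833333 − (-4.105590)·5.166667 = 6.378882
Set a + b·x = -19.8: x = (-19.8 − 6.378882) / (-4.105590) = 6.376399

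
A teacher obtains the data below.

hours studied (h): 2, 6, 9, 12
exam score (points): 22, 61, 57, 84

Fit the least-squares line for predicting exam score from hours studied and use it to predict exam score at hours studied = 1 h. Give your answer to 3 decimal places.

20.954

n = 4, Σx = 29, Σy = 224, Σxy = 1931, Σx² = 265
Sxx = Σx² − (Σx)²/n = 265 − 210.25 = 54.75
Sxy = Σxy − (Σx)(Σy)/n = 1931 − 1624 = 307
b = Sxy/Sxx = 307/54.75 = 5.607306
a = ȳ − b·x̄ = 56 − 5.607306·7.25 = 15.347032
ŷ(1) = a + b·1 = 15.347032 + 5.607306·1 = 20.954338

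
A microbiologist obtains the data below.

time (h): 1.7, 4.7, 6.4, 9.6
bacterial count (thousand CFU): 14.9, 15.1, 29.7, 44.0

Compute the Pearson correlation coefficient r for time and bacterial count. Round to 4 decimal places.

n = 4, Σx = 22.4, Σy = 103.7, Σxy = 708.78, Σx² = 158.1, Σy² = 3268.11
Sxx = Σx² − (Σx)²/n = 158.1 − 125.44 = 32.66
Sxy = Σxy − (Σx)(Σy)/n = 708.78 − 580.72 = 128.06
Syy = Σy² − (Σy)²/n = 3268.11 − 2688.4225 = 579.6875
r = Sxy/√(Sxx·Syy) = 128.06/√(18932.59375) = 128.06/137.595762 = 0.930697

0.9307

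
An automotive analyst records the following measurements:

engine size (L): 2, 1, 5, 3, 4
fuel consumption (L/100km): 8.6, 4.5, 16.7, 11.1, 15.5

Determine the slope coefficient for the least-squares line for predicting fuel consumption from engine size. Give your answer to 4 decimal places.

n = 5, Σx = 15, Σy = 56.4, Σxy = 200.5, Σx² = 55
Sxx = Σx² − (Σx)²/n = 55 − 45 = 10
Sxy = Σxy − (Σx)(Σy)/n = 200.5 − 169.2 = 31.3
b = Sxy/Sxx = 31.3/10 = 3.13

3.1300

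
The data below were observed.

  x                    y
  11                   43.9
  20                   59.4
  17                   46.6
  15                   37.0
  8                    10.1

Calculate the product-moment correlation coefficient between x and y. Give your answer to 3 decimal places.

0.866

n = 5, Σx = 71, Σy = 197, Σxy = 3098.9, Σx² = 1099, Σy² = 9098.14
Sxx = Σx² − (Σx)²/n = 1099 − 1008.2 = 90.8
Sxy = Σxy − (Σx)(Σy)/n = 3098.9 − 2797.4 = 301.5
Syy = Σy² − (Σy)²/n = 9098.14 − 7761.8 = 1336.34
r = Sxy/√(Sxx·Syy) = 301.5/√(121339.672) = 301.5/348.338445 = 0.865538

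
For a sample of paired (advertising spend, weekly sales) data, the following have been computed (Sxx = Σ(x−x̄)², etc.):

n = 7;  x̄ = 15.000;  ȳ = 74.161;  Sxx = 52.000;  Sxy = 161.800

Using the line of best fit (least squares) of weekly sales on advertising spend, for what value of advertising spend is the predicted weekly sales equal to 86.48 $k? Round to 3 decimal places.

18.959

b = Sxy/Sxx = 161.8/52 = 3.111538
a = ȳ − b·x̄ = 74.161 − 3.111538·15 = 27.487923
Set a + b·x = 86.48: x = (86.48 − 27.487923) / 3.111538 = 18.959135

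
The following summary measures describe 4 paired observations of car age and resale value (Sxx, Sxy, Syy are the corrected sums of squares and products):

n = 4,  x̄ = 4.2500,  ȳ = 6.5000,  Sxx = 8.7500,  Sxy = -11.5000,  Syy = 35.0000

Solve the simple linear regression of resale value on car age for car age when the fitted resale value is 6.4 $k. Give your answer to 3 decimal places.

b = Sxy/Sxx = -11.5/8.75 = -1.314286
a = ȳ − b·x̄ = 6.5 − (-1.314286)·4.25 = 12.085714
Set a + b·x = 6.4: x = (6.4 − 12.085714) / (-1.314286) = 4.326087

4.326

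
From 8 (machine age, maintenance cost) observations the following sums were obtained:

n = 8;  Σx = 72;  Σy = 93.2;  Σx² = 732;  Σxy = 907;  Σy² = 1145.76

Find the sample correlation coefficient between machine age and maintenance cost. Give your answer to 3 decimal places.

Sxx = Σx² − (Σx)²/n = 732 − 648 = 84
Sxy = Σxy − (Σx)(Σy)/n = 907 − 838.8 = 68.2
Syy = Σy² − (Σy)²/n = 1145.76 − 1085.78 = 59.98
r = Sxy/√(Sxx·Syy) = 68.2/√(5038.32) = 68.2/70.981124 = 0.960819

0.961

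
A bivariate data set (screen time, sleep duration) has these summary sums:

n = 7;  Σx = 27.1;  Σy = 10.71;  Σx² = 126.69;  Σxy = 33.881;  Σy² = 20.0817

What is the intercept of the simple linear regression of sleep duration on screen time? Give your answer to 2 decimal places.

2.88

Sxx = Σx² − (Σx)²/n = 126.69 − 104.915714 = 21.774286
Sxy = Σxy − (Σx)(Σy)/n = 33.881 − 41.463 = -7.582
b = Sxy/Sxx = -7.582/21.774286 = -0.348209
a = ȳ − b·x̄ = 1.53 − (-0.348209)·3.871429 = 2.878066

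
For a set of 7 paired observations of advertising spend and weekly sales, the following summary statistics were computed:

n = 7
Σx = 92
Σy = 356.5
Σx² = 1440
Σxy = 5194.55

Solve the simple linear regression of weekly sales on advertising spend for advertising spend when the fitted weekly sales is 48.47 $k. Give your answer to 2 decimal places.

12.03

Sxx = Σx² − (Σx)²/n = 1440 − 1209.142857 = 230.857143
Sxy = Σxy − (Σx)(Σy)/n = 5194.55 − 4685.428571 = 509.121429
b = Sxy/Sxx = 509.121429/230.857143 = 2.205353
a = ȳ − b·x̄ = 50.928571 − 2.205353·13.142857 = 21.943936
Set a + b·x = 48.47: x = (48.47 − 21.943936) / 2.205353 = 12.028037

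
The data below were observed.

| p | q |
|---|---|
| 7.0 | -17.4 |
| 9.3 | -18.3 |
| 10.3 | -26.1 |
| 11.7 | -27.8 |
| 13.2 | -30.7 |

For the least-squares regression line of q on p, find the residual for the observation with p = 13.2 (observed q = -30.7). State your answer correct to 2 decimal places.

n = 5, Σx = 51.5, Σy = -120.3, Σxy = -1291.32, Σx² = 552.71
Sxx = Σx² − (Σx)²/n = 552.71 − 530.45 = 22.26
Sxy = Σxy − (Σx)(Σy)/n = -1291.32 − (-1239.09) = -52.23
b = Sxy/Sxx = -52.23/22.26 = -2.346361
a = ȳ − b·x̄ = -24.06 − (-2.346361)·10.3 = 0.107520
ŷ(13.2) = 0.107520 + (-2.346361)·13.2 = -30.864447
residual = y − ŷ = -30.7 − (-30.864447) = 0.164447

0.16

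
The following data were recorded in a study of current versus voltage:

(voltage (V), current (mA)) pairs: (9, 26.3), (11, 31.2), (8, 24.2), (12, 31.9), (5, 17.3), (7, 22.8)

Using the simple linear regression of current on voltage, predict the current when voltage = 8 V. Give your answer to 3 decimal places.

24.210

n = 6, Σx = 52, Σy = 153.7, Σxy = 1402.4, Σx² = 484
Sxx = Σx² − (Σx)²/n = 484 − 450.666667 = 33.333333
Sxy = Σxy − (Σx)(Σy)/n = 1402.4 − 1332.066667 = 70.333333
b = Sxy/Sxx = 70.333333/33.333333 = 2.11
a = ȳ − b·x̄ = 25.616667 − 2.11·8.666667 = 7.33
ŷ(8) = a + b·8 = 7.33 + 2.11·8 = 24.21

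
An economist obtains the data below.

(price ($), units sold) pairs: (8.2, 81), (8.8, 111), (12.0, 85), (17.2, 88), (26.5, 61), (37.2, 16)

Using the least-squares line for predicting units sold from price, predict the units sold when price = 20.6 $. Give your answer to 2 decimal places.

n = 6, Σx = 109.9, Σy = 442, Σxy = 6386.3, Σx² = 2670.61
Sxx = Σx² − (Σx)²/n = 2670.61 − 2013.001667 = 657.608333
Sxy = Σxy − (Σx)(Σy)/n = 6386.3 − 8095.966667 = -1709.666667
b = Sxy/Sxx = -1709.666667/657.608333 = -2.599825
a = ȳ − b·x̄ = 73.666667 − (-2.599825)·18.316667 = 121.286797
ŷ(20.6) = a + b·20.6 = 121.286797 + (-2.599825)·20.6 = 67.730399

67.73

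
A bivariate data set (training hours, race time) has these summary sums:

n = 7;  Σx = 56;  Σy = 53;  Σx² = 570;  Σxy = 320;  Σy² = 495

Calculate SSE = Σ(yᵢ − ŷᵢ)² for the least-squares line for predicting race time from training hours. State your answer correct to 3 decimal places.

Sxx = Σx² − (Σx)²/n = 570 − 448 = 122
Sxy = Σxy − (Σx)(Σy)/n = 320 − 424 = -104
Syy = Σy² − (Σy)²/n = 495 − 401.285714 = 93.714286
b = Sxy/Sxx = -104/122 = -0.852459
SSE = Syy − b·Sxy = 93.714286 − (-0.852459)·(-104) = 5.058548

5.059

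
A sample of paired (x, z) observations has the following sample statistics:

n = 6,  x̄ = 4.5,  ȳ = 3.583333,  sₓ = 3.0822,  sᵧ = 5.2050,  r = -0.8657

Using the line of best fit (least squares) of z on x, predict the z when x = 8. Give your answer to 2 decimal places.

-1.53

b = r · sᵧ/sₓ = -0.8657 · 5.205/3.0822 = -1.461933
a = ȳ − b·x̄ = 3.583333 − (-1.461933)·4.5 = 10.162029
ŷ(8) = a + b·8 = 10.162029 + (-1.461933)·8 = -1.533431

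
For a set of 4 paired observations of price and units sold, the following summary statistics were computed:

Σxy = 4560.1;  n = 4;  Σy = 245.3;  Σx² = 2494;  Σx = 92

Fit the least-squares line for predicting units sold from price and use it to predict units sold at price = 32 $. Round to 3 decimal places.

Sxx = Σx² − (Σx)²/n = 2494 − 2116 = 378
Sxy = Σxy − (Σx)(Σy)/n = 4560.1 − 5641.9 = -1081.8
b = Sxy/Sxx = -1081.8/378 = -2.861905
a = ȳ − b·x̄ = 61.325 − (-2.861905)·23 = 127.148810
ŷ(32) = a + b·32 = 127.148810 + (-2.861905)·32 = 35.567857

35.568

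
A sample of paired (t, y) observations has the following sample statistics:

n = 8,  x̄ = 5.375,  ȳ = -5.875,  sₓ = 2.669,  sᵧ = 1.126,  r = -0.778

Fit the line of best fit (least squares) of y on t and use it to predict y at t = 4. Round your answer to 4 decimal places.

b = r · sᵧ/sₓ = -0.778 · 1.126/2.669 = -0.328223
a = ȳ − b·x̄ = -5.875 − (-0.328223)·5.375 = -4.110800
ŷ(4) = a + b·4 = -4.110800 + (-0.328223)·4 = -5.423693

-5.4237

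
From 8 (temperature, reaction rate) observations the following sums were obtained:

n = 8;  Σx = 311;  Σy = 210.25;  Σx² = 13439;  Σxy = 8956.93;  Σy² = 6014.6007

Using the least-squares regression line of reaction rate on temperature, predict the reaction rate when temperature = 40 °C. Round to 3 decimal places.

26.935

Sxx = Σx² − (Σx)²/n = 13439 − 12090.125 = 1348.875
Sxy = Σxy − (Σx)(Σy)/n = 8956.93 − 8173.46875 = 783.46125
b = Sxy/Sxx = 783.46125/1348.875 = 0.580826
a = ȳ − b·x̄ = 26.28125 − 0.580826·38.875 = 3.701651
ŷ(40) = a + b·40 = 3.701651 + 0.580826·40 = 26.934679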